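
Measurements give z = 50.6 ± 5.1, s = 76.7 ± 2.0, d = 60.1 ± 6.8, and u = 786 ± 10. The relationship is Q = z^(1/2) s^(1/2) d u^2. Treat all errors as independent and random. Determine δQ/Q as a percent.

Relative error in a monomial: (δQ/Q)² = Σ (nᵢ · δxᵢ/xᵢ)².
  (½·δz/z)² = (0.5×0.101)² = 0.00254;  (½·δs/s)² = (0.5×0.0261)² = 0.000170;  (1·δd/d)² = (1×0.113)² = 0.0128;  (2·δu/u)² = (2×0.0127)² = 0.000647
δQ/Q = √(0.0162) = 0.127

12.7%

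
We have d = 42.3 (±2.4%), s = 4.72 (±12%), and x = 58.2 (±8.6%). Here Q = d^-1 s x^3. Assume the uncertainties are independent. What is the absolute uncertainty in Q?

6280

Q is a product of powers, so relative uncertainties combine in quadrature:
  (-1·δd/d)² = (-1×0.0240)² = 0.000576;  (1·δs/s)² = (1×0.120)² = 0.0144;  (3·δx/x)² = (3×0.0860)² = 0.0666
δQ/Q = √(0.0815) = 0.286
Q = 22000, so δQ = 0.286 × 22000 = 6280.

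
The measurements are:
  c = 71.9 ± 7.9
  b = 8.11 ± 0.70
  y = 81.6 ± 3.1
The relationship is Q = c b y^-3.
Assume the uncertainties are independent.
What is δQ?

0.000194

Relative error in a monomial: (δQ/Q)² = Σ (nᵢ · δxᵢ/xᵢ)².
  (1·δc/c)² = (1×0.110)² = 0.0121;  (1·δb/b)² = (1×0.0863)² = 0.00745;  (-3·δy/y)² = (-3×0.0380)² = 0.0130
δQ/Q = √(0.0325) = 0.180
Q = 0.00107, so δQ = 0.180 × 0.00107 = 0.000194.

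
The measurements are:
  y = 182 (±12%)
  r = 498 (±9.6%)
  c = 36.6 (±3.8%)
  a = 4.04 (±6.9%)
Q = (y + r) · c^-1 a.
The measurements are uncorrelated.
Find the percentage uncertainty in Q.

11.0%

Let u = y + r = 680. δu = √(δy² + δr²) = √(477 + 2290) = 52.6, so δu/u = 0.0773.
Q is then a monomial in u, c, a:
δQ/Q = √((δu/u)² + (-1·δc/c)² + (1·δa/a)²) = √(0.00597 + 0.00144 + 0.00476) = 0.110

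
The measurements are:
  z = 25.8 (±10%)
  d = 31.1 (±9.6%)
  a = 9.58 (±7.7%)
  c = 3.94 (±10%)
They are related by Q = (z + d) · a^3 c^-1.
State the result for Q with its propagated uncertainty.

12700 ± 3320

Let u = z + d = 56.9. δu = √(δz² + δd²) = √(6.66 + 8.91) = 3.95, so δu/u = 0.0693.
Q is then a monomial in u, a, c:
δQ/Q = √((δu/u)² + (3·δa/a)² + (-1·δc/c)²) = √(0.00481 + 0.0534 + 0.0100) = 0.261
Q = 12700, so δQ = 0.261 × 12700 = 3320.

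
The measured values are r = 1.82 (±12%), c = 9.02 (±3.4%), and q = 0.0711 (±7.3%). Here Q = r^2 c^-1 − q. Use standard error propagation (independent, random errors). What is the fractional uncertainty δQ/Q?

Let p = r^2·c^-1 = 0.367. δp/p = √((2·δr/r)² + (-1·δc/c)²) = √(0.0576 + 0.00116) = 0.242, so δp = 0.0890.
Q = p − q: δQ = √(δp² + δq²) = √(0.00792 + 2.69e-05) = 0.0892
Q = 0.296, so δQ/Q = 0.0892/0.296 = 0.301.

0.301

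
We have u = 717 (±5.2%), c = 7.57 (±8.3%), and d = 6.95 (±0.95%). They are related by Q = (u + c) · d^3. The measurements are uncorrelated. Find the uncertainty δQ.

Let w = u + c = 725. δw = √(δu² + δc²) = √(1390 + 0.395) = 37.3, so δw/w = 0.0515.
Q is then a monomial in w, d:
δQ/Q = √((δw/w)² + (3·δd/d)²) = √(0.00265 + 0.000812) = 0.0588
Q = 2.43e+05, so δQ = 0.0588 × 2.43e+05 = 14300.

14300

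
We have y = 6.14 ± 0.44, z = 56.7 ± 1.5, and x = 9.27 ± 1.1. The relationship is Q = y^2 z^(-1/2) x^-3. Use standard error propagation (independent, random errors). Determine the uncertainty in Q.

0.00241

Relative error in a monomial: (δQ/Q)² = Σ (nᵢ · δxᵢ/xᵢ)².
  (2·δy/y)² = (2×0.0717)² = 0.0205;  (−½·δz/z)² = (-0.5×0.0265)² = 0.000175;  (-3·δx/x)² = (-3×0.119)² = 0.127
δQ/Q = √(0.147) = 0.384
Q = 0.00629, so δQ = 0.384 × 0.00629 = 0.00241.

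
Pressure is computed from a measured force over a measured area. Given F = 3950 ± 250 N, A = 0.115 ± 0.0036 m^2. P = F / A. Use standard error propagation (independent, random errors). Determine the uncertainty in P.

Since P is a product/quotient, work with relative uncertainties:
  (1·δF/F)² = (1×0.0633)² = 0.00401;  (-1·δA/A)² = (-1×0.0313)² = 0.000980
δP/P = √(0.00499) = 0.0706
P = 34300 Pa, so δP = 0.0706 × 34300 = 2430 Pa.

2430 Pa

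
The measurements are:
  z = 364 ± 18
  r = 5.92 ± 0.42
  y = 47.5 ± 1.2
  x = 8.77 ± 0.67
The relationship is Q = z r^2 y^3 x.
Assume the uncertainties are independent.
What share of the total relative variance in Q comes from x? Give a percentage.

(δQ/Q)² = (1·δz/z)² + (2·δr/r)² + (3·δy/y)² + (1·δx/x)²
  z term: (1×0.0495)² = 0.00245
  r term: (2×0.0709)² = 0.0201
  y term: (3×0.0253)² = 0.00574
  x term: (1×0.0764)² = 0.00584
Total = 0.0342. Share from x = 0.00584/0.0342 = 0.171.

17.1%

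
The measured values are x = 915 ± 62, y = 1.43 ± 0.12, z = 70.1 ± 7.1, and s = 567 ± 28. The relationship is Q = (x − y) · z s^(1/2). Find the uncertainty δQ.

Let u = x − y = 914. δu = √(δx² + δy²) = √(3840 + 0.0144) = 62.0, so δu/u = 0.0679.
Q is then a monomial in u, z, s:
δQ/Q = √((δu/u)² + (1·δz/z)² + (½·δs/s)²) = √(0.00461 + 0.0103 + 0.000610) = 0.124
Q = 1.52e+06, so δQ = 0.124 × 1.52e+06 = 1.9e+05.

1.9e+05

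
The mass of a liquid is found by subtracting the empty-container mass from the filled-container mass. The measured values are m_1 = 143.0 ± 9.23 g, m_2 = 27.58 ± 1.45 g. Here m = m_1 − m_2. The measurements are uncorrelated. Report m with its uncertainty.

Each term contributes (cᵢ δxᵢ)² to (δm)²:
  (δm_1)² = 85.2;  (δm_2)² = 2.10
δm = √(87.3) = 9.34 g
m = 115.4 g.

115.4 ± 9.34 g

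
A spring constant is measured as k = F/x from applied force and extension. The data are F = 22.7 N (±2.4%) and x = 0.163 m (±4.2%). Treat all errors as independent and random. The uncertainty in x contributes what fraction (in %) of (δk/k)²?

(δk/k)² = (1·δF/F)² + (-1·δx/x)²
  F term: (1×0.0240)² = 0.000576
  x term: (-1×0.0420)² = 0.00176
Total = 0.00234. Share from x = 0.00176/0.00234 = 0.754.

75.4%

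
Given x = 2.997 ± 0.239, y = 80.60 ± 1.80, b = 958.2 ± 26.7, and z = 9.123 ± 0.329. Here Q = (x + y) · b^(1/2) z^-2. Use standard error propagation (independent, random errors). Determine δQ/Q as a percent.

7.66%

Let u = x + y = 83.60. δu = √(δx² + δy²) = √(0.0571 + 3.24) = 1.82, so δu/u = 0.0217.
Q is then a monomial in u, b, z:
δQ/Q = √((δu/u)² + (½·δb/b)² + (-2·δz/z)²) = √(0.000472 + 0.000194 + 0.00520) = 0.0766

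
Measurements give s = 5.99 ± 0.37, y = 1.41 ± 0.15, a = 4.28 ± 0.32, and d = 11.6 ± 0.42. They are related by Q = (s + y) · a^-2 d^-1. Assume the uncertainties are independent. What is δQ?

0.00568

Let u = s + y = 7.40. δu = √(δs² + δy²) = √(0.137 + 0.0225) = 0.399, so δu/u = 0.0540.
Q is then a monomial in u, a, d:
δQ/Q = √((δu/u)² + (-2·δa/a)² + (-1·δd/d)²) = √(0.00291 + 0.0224 + 0.00131) = 0.163
Q = 0.0348, so δQ = 0.163 × 0.0348 = 0.00568.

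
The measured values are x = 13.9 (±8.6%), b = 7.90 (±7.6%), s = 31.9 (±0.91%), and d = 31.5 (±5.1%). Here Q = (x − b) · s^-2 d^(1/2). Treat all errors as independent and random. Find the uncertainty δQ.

0.00745

Let u = x − b = 6.00. δu = √(δx² + δb²) = √(1.43 + 0.360) = 1.34, so δu/u = 0.223.
Q is then a monomial in u, s, d:
δQ/Q = √((δu/u)² + (-2·δs/s)² + (½·δd/d)²) = √(0.0497 + 0.000331 + 0.000650) = 0.225
Q = 0.0331, so δQ = 0.225 × 0.0331 = 0.00745.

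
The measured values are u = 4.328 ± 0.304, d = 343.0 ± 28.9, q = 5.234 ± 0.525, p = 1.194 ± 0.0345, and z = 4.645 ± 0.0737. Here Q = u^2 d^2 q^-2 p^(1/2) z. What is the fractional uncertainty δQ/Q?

0.298

Products/powers → add relative errors in quadrature, weighted by exponent:
  (2·δu/u)² = (2×0.0702)² = 0.0197;  (2·δd/d)² = (2×0.0843)² = 0.0284;  (-2·δq/q)² = (-2×0.100)² = 0.0402;  (½·δp/p)² = (0.5×0.0289)² = 0.000209;  (1·δz/z)² = (1×0.0159)² = 0.000252
δQ/Q = √(0.0888) = 0.298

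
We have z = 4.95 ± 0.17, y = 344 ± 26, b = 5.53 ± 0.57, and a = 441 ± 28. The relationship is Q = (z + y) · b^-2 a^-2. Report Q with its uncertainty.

(5.87 ± 1.49) × 10^-5

Let u = z + y = 349. δu = √(δz² + δy²) = √(0.0289 + 676) = 26.0, so δu/u = 0.0745.
Q is then a monomial in u, b, a:
δQ/Q = √((δu/u)² + (-2·δb/b)² + (-2·δa/a)²) = √(0.00555 + 0.0425 + 0.0161) = 0.253
Q = 5.87e-05, so δQ = 0.253 × 5.87e-05 = 1.49e-05.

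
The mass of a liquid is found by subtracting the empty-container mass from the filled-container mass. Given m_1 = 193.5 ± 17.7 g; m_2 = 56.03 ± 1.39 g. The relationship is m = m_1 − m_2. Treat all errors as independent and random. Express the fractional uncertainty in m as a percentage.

Each term contributes (cᵢ δxᵢ)² to (δm)²:
  (δm_1)² = 313;  (δm_2)² = 1.93
δm = √(315) = 17.8 g
m = 137.5 g, so δm/m = 17.8/137.5 = 0.129.

12.9%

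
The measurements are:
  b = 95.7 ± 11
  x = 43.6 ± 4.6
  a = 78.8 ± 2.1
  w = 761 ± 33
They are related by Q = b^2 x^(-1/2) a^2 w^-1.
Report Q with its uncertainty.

11300 ± 2780

Q is a product of powers, so relative uncertainties combine in quadrature:
  (2·δb/b)² = (2×0.115)² = 0.0528;  (−½·δx/x)² = (-0.5×0.106)² = 0.00278;  (2·δa/a)² = (2×0.0266)² = 0.00284;  (-1·δw/w)² = (-1×0.0434)² = 0.00188
δQ/Q = √(0.0604) = 0.246
Q = 11300, so δQ = 0.246 × 11300 = 2780.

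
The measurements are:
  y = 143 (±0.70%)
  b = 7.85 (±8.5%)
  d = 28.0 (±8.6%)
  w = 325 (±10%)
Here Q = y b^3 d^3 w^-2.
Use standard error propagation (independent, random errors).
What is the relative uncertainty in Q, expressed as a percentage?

Each factor contributes (exponent × relative error)² to (δQ/Q)²:
  (1·δy/y)² = (1×0.00700)² = 4.9e-05;  (3·δb/b)² = (3×0.0850)² = 0.0650;  (3·δd/d)² = (3×0.0860)² = 0.0666;  (-2·δw/w)² = (-2×0.100)² = 0.0400
δQ/Q = √(0.172) = 0.414

41.4%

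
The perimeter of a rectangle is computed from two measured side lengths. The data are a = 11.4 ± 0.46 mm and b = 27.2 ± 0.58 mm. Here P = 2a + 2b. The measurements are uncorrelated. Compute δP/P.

Each term contributes (cᵢ δxᵢ)² to (δP)²:
  (2·δa)² = 0.846;  (2·δb)² = 1.35
δP = √(2.19) = 1.48 mm
P = 77.2 mm, so δP/P = 1.48/77.2 = 0.0192.

0.0192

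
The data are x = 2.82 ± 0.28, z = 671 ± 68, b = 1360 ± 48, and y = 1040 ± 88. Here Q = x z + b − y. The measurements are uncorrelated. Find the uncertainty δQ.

Let p = x·z = 1890. δp/p = √((1·δx/x)² + (1·δz/z)²) = √(0.00986 + 0.0103) = 0.142, so δp = 268.
Q = p + b − y: δQ = √(δp² + δb² + δy²) = √(72100 + 2300 + 7740) = 287

287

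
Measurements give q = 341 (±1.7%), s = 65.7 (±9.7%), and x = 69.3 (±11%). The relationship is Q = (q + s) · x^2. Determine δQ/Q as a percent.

Let u = q + s = 407. δu = √(δq² + δs²) = √(33.6 + 40.6) = 8.62, so δu/u = 0.0212.
Q is then a monomial in u, x:
δQ/Q = √((δu/u)² + (2·δx/x)²) = √(0.000449 + 0.0484) = 0.221

22.1%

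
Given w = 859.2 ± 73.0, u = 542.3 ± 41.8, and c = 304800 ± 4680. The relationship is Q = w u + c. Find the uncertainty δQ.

Let p = w·u = 465900. δp/p = √((1·δw/w)² + (1·δu/u)²) = √(0.00722 + 0.00594) = 0.115, so δp = 53500.
Q = p + c: δQ = √(δp² + δc²) = √(2.86e+09 + 2.19e+07) = 53700

53700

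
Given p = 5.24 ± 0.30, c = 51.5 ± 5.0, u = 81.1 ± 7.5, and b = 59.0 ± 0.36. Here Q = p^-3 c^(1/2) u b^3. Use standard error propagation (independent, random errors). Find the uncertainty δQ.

Each factor contributes (exponent × relative error)² to (δQ/Q)²:
  (-3·δp/p)² = (-3×0.0573)² = 0.0295;  (½·δc/c)² = (0.5×0.0971)² = 0.00236;  (1·δu/u)² = (1×0.0925)² = 0.00855;  (3·δb/b)² = (3×0.00610)² = 0.000335
δQ/Q = √(0.0407) = 0.202
Q = 8.31e+05, so δQ = 0.202 × 8.31e+05 = 1.68e+05.

1.68e+05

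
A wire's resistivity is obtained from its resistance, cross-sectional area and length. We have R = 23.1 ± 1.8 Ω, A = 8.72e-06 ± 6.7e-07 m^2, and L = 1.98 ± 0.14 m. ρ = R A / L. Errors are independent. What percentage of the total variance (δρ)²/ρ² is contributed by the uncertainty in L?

(δρ/ρ)² = (1·δR/R)² + (1·δA/A)² + (-1·δL/L)²
  R term: (1×0.0779)² = 0.00607
  A term: (1×0.0768)² = 0.00590
  L term: (-1×0.0707)² = 0.00500
Total = 0.0170. Share from L = 0.00500/0.0170 = 0.295.

29.5%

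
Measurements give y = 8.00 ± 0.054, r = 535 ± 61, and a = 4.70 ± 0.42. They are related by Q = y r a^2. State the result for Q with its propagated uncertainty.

Since Q is a product/quotient, work with relative uncertainties:
  (1·δy/y)² = (1×0.00675)² = 4.56e-05;  (1·δr/r)² = (1×0.114)² = 0.0130;  (2·δa/a)² = (2×0.0894)² = 0.0319
δQ/Q = √(0.0450) = 0.212
Q = 94500, so δQ = 0.212 × 94500 = 20100.

94500 ± 20100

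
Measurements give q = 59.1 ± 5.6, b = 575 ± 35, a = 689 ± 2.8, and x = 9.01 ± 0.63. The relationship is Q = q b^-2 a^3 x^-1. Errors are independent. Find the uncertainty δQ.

1100

Each factor contributes (exponent × relative error)² to (δQ/Q)²:
  (1·δq/q)² = (1×0.0948)² = 0.00898;  (-2·δb/b)² = (-2×0.0609)² = 0.0148;  (3·δa/a)² = (3×0.00406)² = 0.000149;  (-1·δx/x)² = (-1×0.0699)² = 0.00489
δQ/Q = √(0.0288) = 0.170
Q = 6490, so δQ = 0.170 × 6490 = 1100.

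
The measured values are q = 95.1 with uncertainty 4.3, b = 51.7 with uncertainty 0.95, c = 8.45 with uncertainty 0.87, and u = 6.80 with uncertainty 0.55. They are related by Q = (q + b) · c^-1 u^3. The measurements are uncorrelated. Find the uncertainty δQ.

Let w = q + b = 147. δw = √(δq² + δb²) = √(18.5 + 0.902) = 4.40, so δw/w = 0.0300.
Q is then a monomial in w, c, u:
δQ/Q = √((δw/w)² + (-1·δc/c)² + (3·δu/u)²) = √(0.000900 + 0.0106 + 0.0589) = 0.265
Q = 5460, so δQ = 0.265 × 5460 = 1450.

1450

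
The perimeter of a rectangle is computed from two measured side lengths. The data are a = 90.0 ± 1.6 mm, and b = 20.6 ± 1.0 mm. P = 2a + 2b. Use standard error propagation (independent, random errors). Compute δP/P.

For a sum/difference, combine absolute errors in quadrature:
  (2·δa)² = 10.2;  (2·δb)² = 4.00
δP = √(14.2) = 3.77 mm
P = 221 mm, so δP/P = 3.77/221 = 0.0171.

0.0171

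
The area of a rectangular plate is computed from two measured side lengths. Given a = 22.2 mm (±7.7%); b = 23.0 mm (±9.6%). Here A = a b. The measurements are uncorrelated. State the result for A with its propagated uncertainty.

511 ± 62.8 mm^2

Relative error in a monomial: (δA/A)² = Σ (nᵢ · δxᵢ/xᵢ)².
  (1·δa/a)² = (1×0.0770)² = 0.00593;  (1·δb/b)² = (1×0.0960)² = 0.00922
δA/A = √(0.0151) = 0.123
A = 511 mm^2, so δA = 0.123 × 511 = 62.8 mm^2.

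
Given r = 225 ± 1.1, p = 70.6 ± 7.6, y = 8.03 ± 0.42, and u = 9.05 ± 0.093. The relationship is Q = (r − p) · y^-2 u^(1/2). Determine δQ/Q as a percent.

11.6%

Let w = r − p = 154. δw = √(δr² + δp²) = √(1.21 + 57.8) = 7.68, so δw/w = 0.0497.
Q is then a monomial in w, y, u:
δQ/Q = √((δw/w)² + (-2·δy/y)² + (½·δu/u)²) = √(0.00247 + 0.0109 + 2.64e-05) = 0.116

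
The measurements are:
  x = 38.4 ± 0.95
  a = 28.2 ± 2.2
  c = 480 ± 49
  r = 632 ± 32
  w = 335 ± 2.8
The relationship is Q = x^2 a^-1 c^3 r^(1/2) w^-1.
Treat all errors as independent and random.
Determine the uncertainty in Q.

1.39e+08

Q is a product of powers, so relative uncertainties combine in quadrature:
  (2·δx/x)² = (2×0.0247)² = 0.00245;  (-1·δa/a)² = (-1×0.0780)² = 0.00609;  (3·δc/c)² = (3×0.102)² = 0.0938;  (½·δr/r)² = (0.5×0.0506)² = 0.000641;  (-1·δw/w)² = (-1×0.00836)² = 6.99e-05
δQ/Q = √(0.103) = 0.321
Q = 4.34e+08, so δQ = 0.321 × 4.34e+08 = 1.39e+08.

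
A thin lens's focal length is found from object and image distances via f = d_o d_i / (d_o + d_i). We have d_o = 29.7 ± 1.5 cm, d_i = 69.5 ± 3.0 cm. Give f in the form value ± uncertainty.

∂f/∂d_o = (d_i/(d_o+d_i))² = 0.491;  ∂f/∂d_i = (d_o/(d_o+d_i))² = 0.0896
δf = √((∂f/∂d_o · δd_o)² + (∂f/∂d_i · δd_i)²) = √(0.542 + 0.0723) = 0.784 cm
f = 20.8 cm.

20.8 ± 0.784 cm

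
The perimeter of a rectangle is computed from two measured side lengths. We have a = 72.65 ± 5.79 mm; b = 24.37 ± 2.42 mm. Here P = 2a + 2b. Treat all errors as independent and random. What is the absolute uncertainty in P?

12.6 mm

Each term contributes (cᵢ δxᵢ)² to (δP)²:
  (2·δa)² = 134;  (2·δb)² = 23.4
δP = √(158) = 12.6 mm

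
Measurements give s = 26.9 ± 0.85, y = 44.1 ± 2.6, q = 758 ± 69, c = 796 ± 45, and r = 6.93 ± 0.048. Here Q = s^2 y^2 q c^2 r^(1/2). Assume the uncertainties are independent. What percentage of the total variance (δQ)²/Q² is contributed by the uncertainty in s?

10.2%

(δQ/Q)² = (2·δs/s)² + (2·δy/y)² + (1·δq/q)² + (2·δc/c)² + (½·δr/r)²
  s term: (2×0.0316)² = 0.00399
  y term: (2×0.0590)² = 0.0139
  q term: (1×0.0910)² = 0.00829
  c term: (2×0.0565)² = 0.0128
  r term: (0.5×0.00693)² = 1.2e-05
Total = 0.0390. Share from s = 0.00399/0.0390 = 0.102.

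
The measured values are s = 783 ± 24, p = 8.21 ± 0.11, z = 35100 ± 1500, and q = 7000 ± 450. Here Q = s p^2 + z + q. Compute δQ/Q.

Let w = s·p^2 = 52800. δw/w = √((1·δs/s)² + (2·δp/p)²) = √(0.000940 + 0.000718) = 0.0407, so δw = 2150.
Q = w + z + q: δQ = √(δw² + δz² + δq²) = √(4.62e+06 + 2.25e+06 + 2.02e+05) = 2660
Q = 94900, so δQ/Q = 2660/94900 = 0.0280.

0.0280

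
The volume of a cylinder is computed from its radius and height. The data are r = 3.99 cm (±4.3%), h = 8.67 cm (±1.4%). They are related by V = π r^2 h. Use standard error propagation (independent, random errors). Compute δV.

Since V is a product/quotient, work with relative uncertainties:
  (2·δr/r)² = (2×0.0430)² = 0.00740;  (1·δh/h)² = (1×0.0140)² = 0.000196
δV/V = √(0.00759) = 0.0871
V = 434 cm^3, so δV = 0.0871 × 434 = 37.8 cm^3.

37.8 cm^3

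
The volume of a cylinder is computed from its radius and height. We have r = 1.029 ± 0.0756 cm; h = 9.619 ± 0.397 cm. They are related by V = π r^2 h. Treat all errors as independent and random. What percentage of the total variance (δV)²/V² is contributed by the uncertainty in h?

(δV/V)² = (2·δr/r)² + (1·δh/h)²
  r term: (2×0.0735)² = 0.0216
  h term: (1×0.0413)² = 0.00170
Total = 0.0233. Share from h = 0.00170/0.0233 = 0.0731.

7.31%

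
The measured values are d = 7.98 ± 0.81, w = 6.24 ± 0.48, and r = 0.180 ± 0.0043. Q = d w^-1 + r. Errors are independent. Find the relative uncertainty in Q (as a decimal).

0.112

Let p = d·w^-1 = 1.28. δp/p = √((1·δd/d)² + (-1·δw/w)²) = √(0.0103 + 0.00592) = 0.127, so δp = 0.163.
Q = p + r: δQ = √(δp² + δr²) = √(0.0265 + 1.85e-05) = 0.163
Q = 1.46, so δQ/Q = 0.163/1.46 = 0.112.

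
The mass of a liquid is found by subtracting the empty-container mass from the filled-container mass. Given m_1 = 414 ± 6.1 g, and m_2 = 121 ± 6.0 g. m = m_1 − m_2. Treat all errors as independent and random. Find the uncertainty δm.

8.56 g

Sums and differences: (δm)² = Σ (cᵢ δxᵢ)².
  (δm_1)² = 37.2;  (δm_2)² = 36.0
δm = √(73.2) = 8.56 g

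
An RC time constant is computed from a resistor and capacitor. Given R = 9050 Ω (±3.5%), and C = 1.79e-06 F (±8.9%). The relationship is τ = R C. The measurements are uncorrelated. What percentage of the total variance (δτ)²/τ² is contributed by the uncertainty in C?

(δτ/τ)² = (1·δR/R)² + (1·δC/C)²
  R term: (1×0.0350)² = 0.00123
  C term: (1×0.0890)² = 0.00792
Total = 0.00915. Share from C = 0.00792/0.00915 = 0.866.

86.6%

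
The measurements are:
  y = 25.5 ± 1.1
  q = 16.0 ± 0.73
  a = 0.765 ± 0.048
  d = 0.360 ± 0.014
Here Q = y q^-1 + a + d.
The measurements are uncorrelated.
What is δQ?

Let p = y·q^-1 = 1.59. δp/p = √((1·δy/y)² + (-1·δq/q)²) = √(0.00186 + 0.00208) = 0.0628, so δp = 0.100.
Q = p + a + d: δQ = √(δp² + δa² + δd²) = √(0.0100 + 0.00230 + 0.000196) = 0.112

0.112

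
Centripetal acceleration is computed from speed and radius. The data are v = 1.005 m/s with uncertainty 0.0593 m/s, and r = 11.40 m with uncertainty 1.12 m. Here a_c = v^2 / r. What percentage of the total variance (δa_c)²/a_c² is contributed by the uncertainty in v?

59.1%

(δa_c/a_c)² = (2·δv/v)² + (-1·δr/r)²
  v term: (2×0.0590)² = 0.0139
  r term: (-1×0.0982)² = 0.00965
Total = 0.0236. Share from v = 0.0139/0.0236 = 0.591.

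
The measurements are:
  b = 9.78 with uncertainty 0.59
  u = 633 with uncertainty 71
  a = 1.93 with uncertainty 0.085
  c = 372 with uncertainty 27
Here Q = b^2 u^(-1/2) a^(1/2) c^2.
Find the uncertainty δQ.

1.45e+05

Relative error in a monomial: (δQ/Q)² = Σ (nᵢ · δxᵢ/xᵢ)².
  (2·δb/b)² = (2×0.0603)² = 0.0146;  (−½·δu/u)² = (-0.5×0.112)² = 0.00315;  (½·δa/a)² = (0.5×0.0440)² = 0.000485;  (2·δc/c)² = (2×0.0726)² = 0.0211
δQ/Q = √(0.0393) = 0.198
Q = 7.31e+05, so δQ = 0.198 × 7.31e+05 = 1.45e+05.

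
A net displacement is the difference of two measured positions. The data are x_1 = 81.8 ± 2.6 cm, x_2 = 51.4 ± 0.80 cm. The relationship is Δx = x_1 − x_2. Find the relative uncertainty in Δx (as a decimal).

Each term contributes (cᵢ δxᵢ)² to (δΔx)²:
  (δx_1)² = 6.76;  (δx_2)² = 0.640
δΔx = √(7.40) = 2.72 cm
Δx = 30.4 cm, so δΔx/Δx = 2.72/30.4 = 0.0895.

0.0895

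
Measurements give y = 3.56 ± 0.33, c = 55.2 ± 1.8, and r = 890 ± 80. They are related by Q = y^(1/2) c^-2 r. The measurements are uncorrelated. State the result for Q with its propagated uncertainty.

For a monomial Q ∝ y^(1/2), c^-2, r, fractional errors add in quadrature:
  (½·δy/y)² = (0.5×0.0927)² = 0.00215;  (-2·δc/c)² = (-2×0.0326)² = 0.00425;  (1·δr/r)² = (1×0.0899)² = 0.00808
δQ/Q = √(0.0145) = 0.120
Q = 0.551, so δQ = 0.120 × 0.551 = 0.0663.

0.551 ± 0.0663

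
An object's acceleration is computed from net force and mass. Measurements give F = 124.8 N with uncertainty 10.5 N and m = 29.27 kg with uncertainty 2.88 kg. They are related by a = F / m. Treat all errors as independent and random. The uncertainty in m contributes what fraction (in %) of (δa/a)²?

(δa/a)² = (1·δF/F)² + (-1·δm/m)²
  F term: (1×0.0841)² = 0.00708
  m term: (-1×0.0984)² = 0.00968
Total = 0.0168. Share from m = 0.00968/0.0168 = 0.578.

57.8%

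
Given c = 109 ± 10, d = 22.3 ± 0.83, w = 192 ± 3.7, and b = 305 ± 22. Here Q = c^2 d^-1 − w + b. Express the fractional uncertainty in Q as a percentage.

15.8%

Let p = c^2·d^-1 = 533. δp/p = √((2·δc/c)² + (-1·δd/d)²) = √(0.0337 + 0.00139) = 0.187, so δp = 99.7.
Q = p − w + b: δQ = √(δp² + δw² + δb²) = √(9950 + 13.7 + 484) = 102
Q = 646, so δQ/Q = 102/646 = 0.158.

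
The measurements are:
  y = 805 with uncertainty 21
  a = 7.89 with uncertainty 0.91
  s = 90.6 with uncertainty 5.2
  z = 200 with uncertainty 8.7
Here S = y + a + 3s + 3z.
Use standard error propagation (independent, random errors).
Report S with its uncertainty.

1680 ± 37.0

Each term contributes (cᵢ δxᵢ)² to (δS)²:
  (δy)² = 441;  (δa)² = 0.828;  (3·δs)² = 243;  (3·δz)² = 681
δS = √(1370) = 37.0
S = 1680.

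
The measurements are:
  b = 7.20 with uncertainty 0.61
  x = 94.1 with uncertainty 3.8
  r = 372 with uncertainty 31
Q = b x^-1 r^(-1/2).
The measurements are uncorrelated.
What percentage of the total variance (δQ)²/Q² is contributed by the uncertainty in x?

15.5%

(δQ/Q)² = (1·δb/b)² + (-1·δx/x)² + (−½·δr/r)²
  b term: (1×0.0847)² = 0.00718
  x term: (-1×0.0404)² = 0.00163
  r term: (-0.5×0.0833)² = 0.00174
Total = 0.0105. Share from x = 0.00163/0.0105 = 0.155.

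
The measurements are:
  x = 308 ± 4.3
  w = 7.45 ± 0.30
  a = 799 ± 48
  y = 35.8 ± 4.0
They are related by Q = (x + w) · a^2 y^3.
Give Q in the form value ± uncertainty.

(9.24 ± 3.29) × 10^12

Let u = x + w = 315. δu = √(δx² + δw²) = √(18.5 + 0.0900) = 4.31, so δu/u = 0.0137.
Q is then a monomial in u, a, y:
δQ/Q = √((δu/u)² + (2·δa/a)² + (3·δy/y)²) = √(0.000187 + 0.0144 + 0.112) = 0.356
Q = 9.24e+12, so δQ = 0.356 × 9.24e+12 = 3.29e+12.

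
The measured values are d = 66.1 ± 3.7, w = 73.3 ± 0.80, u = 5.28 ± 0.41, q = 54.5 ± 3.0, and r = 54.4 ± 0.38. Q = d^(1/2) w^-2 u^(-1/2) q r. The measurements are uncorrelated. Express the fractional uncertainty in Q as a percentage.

Q is a product of powers, so relative uncertainties combine in quadrature:
  (½·δd/d)² = (0.5×0.0560)² = 0.000783;  (-2·δw/w)² = (-2×0.0109)² = 0.000476;  (−½·δu/u)² = (-0.5×0.0777)² = 0.00151;  (1·δq/q)² = (1×0.0550)² = 0.00303;  (1·δr/r)² = (1×0.00699)² = 4.88e-05
δQ/Q = √(0.00585) = 0.0765

7.65%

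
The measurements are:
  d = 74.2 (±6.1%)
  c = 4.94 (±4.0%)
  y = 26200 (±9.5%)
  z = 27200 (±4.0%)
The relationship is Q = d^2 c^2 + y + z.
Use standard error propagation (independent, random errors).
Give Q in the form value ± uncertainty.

Let p = d^2·c^2 = 1.34e+05. δp/p = √((2·δd/d)² + (2·δc/c)²) = √(0.0149 + 0.00640) = 0.146, so δp = 19600.
Q = p + y + z: δQ = √(δp² + δy² + δz²) = √(3.84e+08 + 6.2e+06 + 1.18e+06) = 19800
Q = 1.88e+05.

(1.88 ± 0.198) × 10^5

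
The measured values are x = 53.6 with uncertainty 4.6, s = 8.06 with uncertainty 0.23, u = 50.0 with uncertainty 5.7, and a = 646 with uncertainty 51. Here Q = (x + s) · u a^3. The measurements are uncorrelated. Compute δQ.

Let w = x + s = 61.7. δw = √(δx² + δs²) = √(21.2 + 0.0529) = 4.61, so δw/w = 0.0747.
Q is then a monomial in w, u, a:
δQ/Q = √((δw/w)² + (1·δu/u)² + (3·δa/a)²) = √(0.00558 + 0.0130 + 0.0561) = 0.273
Q = 8.31e+11, so δQ = 0.273 × 8.31e+11 = 2.27e+11.

2.27e+11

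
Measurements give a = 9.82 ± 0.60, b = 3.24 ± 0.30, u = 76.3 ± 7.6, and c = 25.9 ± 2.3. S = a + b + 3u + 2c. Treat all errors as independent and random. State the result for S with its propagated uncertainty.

Each term contributes (cᵢ δxᵢ)² to (δS)²:
  (δa)² = 0.360;  (δb)² = 0.0900;  (3·δu)² = 520;  (2·δc)² = 21.2
δS = √(541) = 23.3
S = 294.

294 ± 23.3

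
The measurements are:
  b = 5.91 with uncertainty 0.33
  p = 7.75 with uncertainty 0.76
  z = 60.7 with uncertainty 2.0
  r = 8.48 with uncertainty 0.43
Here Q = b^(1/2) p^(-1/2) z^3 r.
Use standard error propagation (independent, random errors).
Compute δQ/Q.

0.125

For a monomial Q ∝ b^(1/2), p^(-1/2), z^3, r, fractional errors add in quadrature:
  (½·δb/b)² = (0.5×0.0558)² = 0.000779;  (−½·δp/p)² = (-0.5×0.0981)² = 0.00240;  (3·δz/z)² = (3×0.0329)² = 0.00977;  (1·δr/r)² = (1×0.0507)² = 0.00257
δQ/Q = √(0.0155) = 0.125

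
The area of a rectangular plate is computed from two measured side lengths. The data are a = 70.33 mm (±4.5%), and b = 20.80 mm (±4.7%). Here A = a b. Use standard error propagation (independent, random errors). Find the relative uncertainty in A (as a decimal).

Each factor contributes (exponent × relative error)² to (δA/A)²:
  (1·δa/a)² = (1×0.0450)² = 0.00202;  (1·δb/b)² = (1×0.0470)² = 0.00221
δA/A = √(0.00423) = 0.0651

0.0651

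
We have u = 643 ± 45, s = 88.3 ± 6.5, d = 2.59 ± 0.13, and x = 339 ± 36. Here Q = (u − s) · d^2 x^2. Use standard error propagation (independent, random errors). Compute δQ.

1.06e+08

Let w = u − s = 555. δw = √(δu² + δs²) = √(2020 + 42.2) = 45.5, so δw/w = 0.0820.
Q is then a monomial in w, d, x:
δQ/Q = √((δw/w)² + (2·δd/d)² + (2·δx/x)²) = √(0.00672 + 0.0101 + 0.0451) = 0.249
Q = 4.28e+08, so δQ = 0.249 × 4.28e+08 = 1.06e+08.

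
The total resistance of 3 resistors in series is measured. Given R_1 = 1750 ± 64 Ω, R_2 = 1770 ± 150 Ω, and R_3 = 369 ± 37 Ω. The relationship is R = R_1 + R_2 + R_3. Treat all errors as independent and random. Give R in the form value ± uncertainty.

3890 ± 167 Ω

R is a linear combination, so absolute uncertainties add in quadrature:
  (δR_1)² = 4100;  (δR_2)² = 22500;  (δR_3)² = 1370
δR = √(28000) = 167 Ω
R = 3890 Ω.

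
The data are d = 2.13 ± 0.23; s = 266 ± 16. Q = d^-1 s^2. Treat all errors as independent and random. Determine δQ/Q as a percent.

Since Q is a product/quotient, work with relative uncertainties:
  (-1·δd/d)² = (-1×0.108)² = 0.0117;  (2·δs/s)² = (2×0.0602)² = 0.0145
δQ/Q = √(0.0261) = 0.162

16.2%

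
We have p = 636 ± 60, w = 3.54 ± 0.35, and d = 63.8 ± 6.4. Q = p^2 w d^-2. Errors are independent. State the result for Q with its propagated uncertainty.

352 ± 103

Q is a product of powers, so relative uncertainties combine in quadrature:
  (2·δp/p)² = (2×0.0943)² = 0.0356;  (1·δw/w)² = (1×0.0989)² = 0.00978;  (-2·δd/d)² = (-2×0.100)² = 0.0403
δQ/Q = √(0.0856) = 0.293
Q = 352, so δQ = 0.293 × 352 = 103.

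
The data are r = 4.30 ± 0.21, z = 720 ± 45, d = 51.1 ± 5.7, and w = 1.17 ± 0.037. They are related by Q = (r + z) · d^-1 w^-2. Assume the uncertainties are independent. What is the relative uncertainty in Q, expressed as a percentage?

Let u = r + z = 724. δu = √(δr² + δz²) = √(0.0441 + 2020) = 45.0, so δu/u = 0.0621.
Q is then a monomial in u, d, w:
δQ/Q = √((δu/u)² + (-1·δd/d)² + (-2·δw/w)²) = √(0.00386 + 0.0124 + 0.00400) = 0.142

14.2%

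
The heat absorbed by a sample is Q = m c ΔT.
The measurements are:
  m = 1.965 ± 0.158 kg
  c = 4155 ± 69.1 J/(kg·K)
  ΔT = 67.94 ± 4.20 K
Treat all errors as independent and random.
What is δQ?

Q is a product of powers, so relative uncertainties combine in quadrature:
  (1·δm/m)² = (1×0.0804)² = 0.00647;  (1·δc/c)² = (1×0.0166)² = 0.000277;  (1·δΔT/ΔT)² = (1×0.0618)² = 0.00382
δQ/Q = √(0.0106) = 0.103
Q = 554700 J, so δQ = 0.103 × 554700 = 57000 J.

57000 J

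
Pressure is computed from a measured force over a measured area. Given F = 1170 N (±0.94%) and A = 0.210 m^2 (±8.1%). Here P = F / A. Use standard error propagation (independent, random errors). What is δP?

454 Pa

P is a product of powers, so relative uncertainties combine in quadrature:
  (1·δF/F)² = (1×0.00940)² = 8.84e-05;  (-1·δA/A)² = (-1×0.0810)² = 0.00656
δP/P = √(0.00665) = 0.0815
P = 5570 Pa, so δP = 0.0815 × 5570 = 454 Pa.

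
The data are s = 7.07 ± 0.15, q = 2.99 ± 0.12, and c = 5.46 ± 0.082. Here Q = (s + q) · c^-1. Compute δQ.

Let u = s + q = 10.1. δu = √(δs² + δq²) = √(0.0225 + 0.0144) = 0.192, so δu/u = 0.0191.
Q is then a monomial in u, c:
δQ/Q = √((δu/u)² + (-1·δc/c)²) = √(0.000365 + 0.000226) = 0.0243
Q = 1.84, so δQ = 0.0243 × 1.84 = 0.0448.

0.0448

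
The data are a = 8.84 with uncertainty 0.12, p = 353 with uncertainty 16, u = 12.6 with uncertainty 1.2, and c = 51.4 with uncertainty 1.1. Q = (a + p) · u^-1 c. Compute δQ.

158

Let w = a + p = 362. δw = √(δa² + δp²) = √(0.0144 + 256) = 16.0, so δw/w = 0.0442.
Q is then a monomial in w, u, c:
δQ/Q = √((δw/w)² + (-1·δu/u)² + (1·δc/c)²) = √(0.00196 + 0.00907 + 0.000458) = 0.107
Q = 1480, so δQ = 0.107 × 1480 = 158.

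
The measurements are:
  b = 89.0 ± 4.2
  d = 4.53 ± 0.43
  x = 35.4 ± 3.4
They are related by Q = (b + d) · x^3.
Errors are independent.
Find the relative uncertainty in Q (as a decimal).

0.292

Let u = b + d = 93.5. δu = √(δb² + δd²) = √(17.6 + 0.185) = 4.22, so δu/u = 0.0451.
Q is then a monomial in u, x:
δQ/Q = √((δu/u)² + (3·δx/x)²) = √(0.00204 + 0.0830) = 0.292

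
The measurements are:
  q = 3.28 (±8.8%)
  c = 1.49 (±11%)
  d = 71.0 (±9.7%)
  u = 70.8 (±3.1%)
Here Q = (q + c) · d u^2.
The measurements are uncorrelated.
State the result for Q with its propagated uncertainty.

Let w = q + c = 4.77. δw = √(δq² + δc²) = √(0.0833 + 0.0269) = 0.332, so δw/w = 0.0696.
Q is then a monomial in w, d, u:
δQ/Q = √((δw/w)² + (1·δd/d)² + (2·δu/u)²) = √(0.00484 + 0.00941 + 0.00384) = 0.135
Q = 1.7e+06, so δQ = 0.135 × 1.7e+06 = 2.28e+05.

(1.70 ± 0.228) × 10^6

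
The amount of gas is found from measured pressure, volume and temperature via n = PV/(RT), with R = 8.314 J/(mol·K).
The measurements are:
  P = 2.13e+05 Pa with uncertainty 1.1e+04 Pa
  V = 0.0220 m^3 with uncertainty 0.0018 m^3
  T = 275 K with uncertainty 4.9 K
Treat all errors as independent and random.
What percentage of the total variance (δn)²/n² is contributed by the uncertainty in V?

69.2%

(δn/n)² = (1·δP/P)² + (1·δV/V)² + (-1·δT/T)²
  P term: (1×0.0516)² = 0.00267
  V term: (1×0.0818)² = 0.00669
  T term: (-1×0.0178)² = 0.000317
Total = 0.00968. Share from V = 0.00669/0.00968 = 0.692.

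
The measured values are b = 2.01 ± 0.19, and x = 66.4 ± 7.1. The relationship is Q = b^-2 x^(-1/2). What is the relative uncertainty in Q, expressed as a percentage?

19.6%

Q is a product of powers, so relative uncertainties combine in quadrature:
  (-2·δb/b)² = (-2×0.0945)² = 0.0357;  (−½·δx/x)² = (-0.5×0.107)² = 0.00286
δQ/Q = √(0.0386) = 0.196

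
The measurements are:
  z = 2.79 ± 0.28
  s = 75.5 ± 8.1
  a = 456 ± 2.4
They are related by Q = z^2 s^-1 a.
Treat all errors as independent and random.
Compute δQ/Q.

Since Q is a product/quotient, work with relative uncertainties:
  (2·δz/z)² = (2×0.100)² = 0.0403;  (-1·δs/s)² = (-1×0.107)² = 0.0115;  (1·δa/a)² = (1×0.00526)² = 2.77e-05
δQ/Q = √(0.0518) = 0.228

0.228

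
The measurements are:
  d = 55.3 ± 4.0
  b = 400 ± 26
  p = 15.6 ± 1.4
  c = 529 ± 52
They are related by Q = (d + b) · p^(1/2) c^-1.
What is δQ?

0.417

Let u = d + b = 455. δu = √(δd² + δb²) = √(16.0 + 676) = 26.3, so δu/u = 0.0578.
Q is then a monomial in u, p, c:
δQ/Q = √((δu/u)² + (½·δp/p)² + (-1·δc/c)²) = √(0.00334 + 0.00201 + 0.00966) = 0.123
Q = 3.40, so δQ = 0.123 × 3.40 = 0.417.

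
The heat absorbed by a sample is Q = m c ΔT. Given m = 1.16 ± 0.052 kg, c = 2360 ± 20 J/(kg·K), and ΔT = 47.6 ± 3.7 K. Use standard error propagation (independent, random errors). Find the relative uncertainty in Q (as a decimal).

0.0901

Products/powers → add relative errors in quadrature, weighted by exponent:
  (1·δm/m)² = (1×0.0448)² = 0.00201;  (1·δc/c)² = (1×0.00847)² = 7.18e-05;  (1·δΔT/ΔT)² = (1×0.0777)² = 0.00604
δQ/Q = √(0.00812) = 0.0901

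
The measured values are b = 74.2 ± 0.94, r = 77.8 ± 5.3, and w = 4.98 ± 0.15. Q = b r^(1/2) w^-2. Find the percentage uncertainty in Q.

Relative error in a monomial: (δQ/Q)² = Σ (nᵢ · δxᵢ/xᵢ)².
  (1·δb/b)² = (1×0.0127)² = 0.000160;  (½·δr/r)² = (0.5×0.0681)² = 0.00116;  (-2·δw/w)² = (-2×0.0301)² = 0.00363
δQ/Q = √(0.00495) = 0.0704

7.04%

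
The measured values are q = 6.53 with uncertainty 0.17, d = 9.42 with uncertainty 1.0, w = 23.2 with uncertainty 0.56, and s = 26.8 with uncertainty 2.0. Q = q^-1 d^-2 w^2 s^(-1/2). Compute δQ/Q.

0.222

Relative error in a monomial: (δQ/Q)² = Σ (nᵢ · δxᵢ/xᵢ)².
  (-1·δq/q)² = (-1×0.0260)² = 0.000678;  (-2·δd/d)² = (-2×0.106)² = 0.0451;  (2·δw/w)² = (2×0.0241)² = 0.00233;  (−½·δs/s)² = (-0.5×0.0746)² = 0.00139
δQ/Q = √(0.0495) = 0.222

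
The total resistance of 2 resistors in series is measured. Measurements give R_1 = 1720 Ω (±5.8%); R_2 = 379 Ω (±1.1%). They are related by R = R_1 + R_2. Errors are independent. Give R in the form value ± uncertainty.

2100 ± 99.8 Ω

Sums and differences: (δR)² = Σ (cᵢ δxᵢ)².
  (δR_1)² = 9950;  (δR_2)² = 17.4
δR = √(9970) = 99.8 Ω
R = 2100 Ω.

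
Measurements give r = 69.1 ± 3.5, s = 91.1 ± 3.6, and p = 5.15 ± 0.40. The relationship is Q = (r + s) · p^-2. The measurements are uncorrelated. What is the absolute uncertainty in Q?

Let u = r + s = 160. δu = √(δr² + δs²) = √(12.2 + 13.0) = 5.02, so δu/u = 0.0313.
Q is then a monomial in u, p:
δQ/Q = √((δu/u)² + (-2·δp/p)²) = √(0.000982 + 0.0241) = 0.158
Q = 6.04, so δQ = 0.158 × 6.04 = 0.957.

0.957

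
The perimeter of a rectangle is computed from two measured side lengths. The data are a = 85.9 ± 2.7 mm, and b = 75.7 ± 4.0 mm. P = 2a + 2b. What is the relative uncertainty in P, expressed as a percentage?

2.99%

P is a linear combination, so absolute uncertainties add in quadrature:
  (2·δa)² = 29.2;  (2·δb)² = 64.0
δP = √(93.2) = 9.65 mm
P = 323 mm, so δP/P = 9.65/323 = 0.0299.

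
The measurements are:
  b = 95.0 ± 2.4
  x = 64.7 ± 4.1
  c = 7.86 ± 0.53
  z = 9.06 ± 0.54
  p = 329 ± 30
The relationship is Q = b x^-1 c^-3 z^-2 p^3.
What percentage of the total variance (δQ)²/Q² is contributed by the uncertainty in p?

55.6%

(δQ/Q)² = (1·δb/b)² + (-1·δx/x)² + (-3·δc/c)² + (-2·δz/z)² + (3·δp/p)²
  b term: (1×0.0253)² = 0.000638
  x term: (-1×0.0634)² = 0.00402
  c term: (-3×0.0674)² = 0.0409
  z term: (-2×0.0596)² = 0.0142
  p term: (3×0.0912)² = 0.0748
Total = 0.135. Share from p = 0.0748/0.135 = 0.556.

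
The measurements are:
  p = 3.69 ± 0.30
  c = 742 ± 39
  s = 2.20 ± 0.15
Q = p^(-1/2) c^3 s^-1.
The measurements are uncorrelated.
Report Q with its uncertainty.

Products/powers → add relative errors in quadrature, weighted by exponent:
  (−½·δp/p)² = (-0.5×0.0813)² = 0.00165;  (3·δc/c)² = (3×0.0526)² = 0.0249;  (-1·δs/s)² = (-1×0.0682)² = 0.00465
δQ/Q = √(0.0312) = 0.177
Q = 9.67e+07, so δQ = 0.177 × 9.67e+07 = 1.71e+07.

(9.67 ± 1.71) × 10^7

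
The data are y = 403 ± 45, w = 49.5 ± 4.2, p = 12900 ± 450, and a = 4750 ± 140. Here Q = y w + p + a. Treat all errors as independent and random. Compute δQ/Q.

Let h = y·w = 19900. δh/h = √((1·δy/y)² + (1·δw/w)²) = √(0.0125 + 0.00720) = 0.140, so δh = 2800.
Q = h + p + a: δQ = √(δh² + δp² + δa²) = √(7.83e+06 + 2.02e+05 + 19600) = 2840
Q = 37600, so δQ/Q = 2840/37600 = 0.0755.

0.0755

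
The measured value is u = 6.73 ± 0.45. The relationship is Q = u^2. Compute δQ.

Q ∝ u^2, so δQ/Q = |2| · δu/u = 2 × 0.0669 = 0.134.
Q = 45.3, so δQ = 0.134 × 45.3 = 6.06.

6.06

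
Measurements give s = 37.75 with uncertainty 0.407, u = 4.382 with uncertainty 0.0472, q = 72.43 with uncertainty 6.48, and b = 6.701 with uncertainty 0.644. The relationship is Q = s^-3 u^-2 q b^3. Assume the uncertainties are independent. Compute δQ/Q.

0.304

Q is a product of powers, so relative uncertainties combine in quadrature:
  (-3·δs/s)² = (-3×0.0108)² = 0.00105;  (-2·δu/u)² = (-2×0.0108)² = 0.000464;  (1·δq/q)² = (1×0.0895)² = 0.00800;  (3·δb/b)² = (3×0.0961)² = 0.0831
δQ/Q = √(0.0926) = 0.304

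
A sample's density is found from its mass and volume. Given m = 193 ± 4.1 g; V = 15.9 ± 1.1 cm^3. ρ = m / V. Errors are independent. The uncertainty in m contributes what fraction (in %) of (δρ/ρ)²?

8.62%

(δρ/ρ)² = (1·δm/m)² + (-1·δV/V)²
  m term: (1×0.0212)² = 0.000451
  V term: (-1×0.0692)² = 0.00479
Total = 0.00524. Share from m = 0.000451/0.00524 = 0.0862.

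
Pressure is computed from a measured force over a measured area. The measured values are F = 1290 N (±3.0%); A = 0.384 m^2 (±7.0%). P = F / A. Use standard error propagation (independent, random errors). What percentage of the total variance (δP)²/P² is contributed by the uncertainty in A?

84.5%

(δP/P)² = (1·δF/F)² + (-1·δA/A)²
  F term: (1×0.0300)² = 0.000900
  A term: (-1×0.0700)² = 0.00490
Total = 0.00580. Share from A = 0.00490/0.00580 = 0.845.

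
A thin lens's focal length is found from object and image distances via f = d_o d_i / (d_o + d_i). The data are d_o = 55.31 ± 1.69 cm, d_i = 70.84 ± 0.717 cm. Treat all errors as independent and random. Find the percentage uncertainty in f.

∂f/∂d_o = (d_i/(d_o+d_i))² = 0.315;  ∂f/∂d_i = (d_o/(d_o+d_i))² = 0.192
δf = √((∂f/∂d_o · δd_o)² + (∂f/∂d_i · δd_i)²) = √(0.284 + 0.0190) = 0.550 cm
f = 31.06 cm, so δf/f = 0.550/31.06 = 0.0177.

1.77%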